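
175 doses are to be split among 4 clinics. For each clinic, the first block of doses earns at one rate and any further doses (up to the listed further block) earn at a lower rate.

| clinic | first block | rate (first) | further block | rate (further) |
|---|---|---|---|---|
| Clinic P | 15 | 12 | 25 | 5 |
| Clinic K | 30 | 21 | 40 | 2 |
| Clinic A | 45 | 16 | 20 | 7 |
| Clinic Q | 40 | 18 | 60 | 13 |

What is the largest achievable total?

Treat each block as its own option and order by rate: Clinic K/first 21 > Clinic Q/first 18 > Clinic A/first 16 > Clinic Q/second 13 > Clinic P/first 12 > Clinic A/second 7 > Clinic P/second 5 > Clinic K/second 2.
Clinic K/first (21): +30 → 145 left.
Fill Clinic Q first block (40 at 18) → 105 left.
Clinic A first at 16: fill all 45 → 60 left.
Clinic Q second at 13: fill all 60 → 0 left.
Total = 21×30 + 18×40 + 16×45 + 13×60 = 2850.

2850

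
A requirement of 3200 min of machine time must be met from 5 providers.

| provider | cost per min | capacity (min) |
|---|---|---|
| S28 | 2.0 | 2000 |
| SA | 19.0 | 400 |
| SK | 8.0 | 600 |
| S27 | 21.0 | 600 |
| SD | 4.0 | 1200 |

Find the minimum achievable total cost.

Fill from the cheapest provider first.
Take 2000 from S28 at 2.0 ; need 1200 more.
Take 1200 from SD at 4.0 ; need 0 more.
SK, SA, S27: unused.
Cost = 2000×2.0 + 1200×4.0 = 8800.

8800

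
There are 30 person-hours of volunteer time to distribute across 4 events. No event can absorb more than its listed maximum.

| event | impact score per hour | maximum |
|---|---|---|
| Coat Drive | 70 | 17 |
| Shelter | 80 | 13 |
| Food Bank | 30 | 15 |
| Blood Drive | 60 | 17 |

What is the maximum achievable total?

Rank by impact score per hour: Shelter 80 > Coat Drive 70 > Blood Drive 60 > Food Bank 30.
Give Shelter 13 to hit its cap of 13 — 17 left.
Coat Drive: +17 to 17 (cap) — 0 left.
Total = 70×17 + 80×13 = 2230.

2230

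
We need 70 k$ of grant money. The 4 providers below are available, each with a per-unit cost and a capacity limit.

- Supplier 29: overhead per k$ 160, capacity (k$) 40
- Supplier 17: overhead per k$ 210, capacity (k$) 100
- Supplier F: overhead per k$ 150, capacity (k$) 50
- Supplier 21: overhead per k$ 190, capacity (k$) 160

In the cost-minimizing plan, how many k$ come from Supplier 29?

20

Use providers in increasing cost order.
Supplier F at 150: take all 50 k$ ; 20 still needed.
Supplier 29 at 160: take 20 of its 40 ; requirement met.
Supplier 21, Supplier 17: unused.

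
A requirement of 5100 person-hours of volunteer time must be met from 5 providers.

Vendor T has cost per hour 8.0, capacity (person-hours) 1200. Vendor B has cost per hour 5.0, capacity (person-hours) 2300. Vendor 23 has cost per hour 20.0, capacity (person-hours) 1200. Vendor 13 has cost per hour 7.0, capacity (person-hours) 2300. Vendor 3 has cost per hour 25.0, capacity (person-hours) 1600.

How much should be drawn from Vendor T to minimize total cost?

Cheapest first:
Take 2300 from Vendor B at 5.0 → need 2800 more.
Take 2300 from Vendor 13 at 7.0 → need 500 more.
Vendor T at 8.0: take 500 of its 1200 → requirement met.
Vendor 23, Vendor 3: unused.

500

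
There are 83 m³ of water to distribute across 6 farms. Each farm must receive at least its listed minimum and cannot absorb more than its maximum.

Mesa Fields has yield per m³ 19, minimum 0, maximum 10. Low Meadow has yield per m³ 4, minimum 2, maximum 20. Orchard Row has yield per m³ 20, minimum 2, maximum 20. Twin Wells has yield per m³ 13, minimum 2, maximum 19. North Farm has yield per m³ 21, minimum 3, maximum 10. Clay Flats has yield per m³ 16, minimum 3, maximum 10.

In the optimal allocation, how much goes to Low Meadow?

Meeting every minimum uses 0+2+2+2+3+3 = 12 m³, leaving 71.
Order the farms by yield per m³: North Farm 21 > Orchard Row 20 > Mesa Fields 19 > Clay Flats 16 > Twin Wells 13 > Low Meadow 4.
North Farm: +7 to 10 (cap) — 64 left.
Orchard Row takes 18 more to reach its cap of 20 — 46 left.
Mesa Fields takes 10 more to reach its cap of 10 — 36 left.
Clay Flats: +7 to 10 (cap) — 29 left.
Twin Wells takes 17 more to reach its cap of 19 — 12 left.
Low Meadow: +12 (room for 18) → 14. Pool exhausted.

14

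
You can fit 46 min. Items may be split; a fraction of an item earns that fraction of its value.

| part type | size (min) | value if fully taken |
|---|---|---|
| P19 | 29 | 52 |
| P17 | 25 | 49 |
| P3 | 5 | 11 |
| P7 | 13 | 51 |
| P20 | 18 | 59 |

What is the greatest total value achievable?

140.6

Best value per unit of size first: P7 51/13≈3.92, P20 59/18≈3.28, P3 11/5≈2.2, P17 49/25≈1.96, P19 52/29≈1.79.
All 13 min of P7 fit (value 51) — 33 remain.
All 18 min of P20 fit (value 59) — 15 remain.
All 5 min of P3 fit (value 11) — 10 remain.
Only 10 min remain; take 10/25 of P17 for value 49×10/25 = 19.6.
Total value = 140.6.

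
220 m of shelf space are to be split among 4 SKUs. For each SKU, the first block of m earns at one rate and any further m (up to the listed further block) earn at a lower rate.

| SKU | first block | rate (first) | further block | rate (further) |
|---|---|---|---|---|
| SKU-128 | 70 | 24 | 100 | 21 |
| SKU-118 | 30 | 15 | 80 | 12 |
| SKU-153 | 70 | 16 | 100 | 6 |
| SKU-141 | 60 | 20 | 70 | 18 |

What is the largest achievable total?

Treat each block as its own option and order by rate: SKU-128/T1 24 > SKU-128/T2 21 > SKU-141/T1 20 > SKU-141/T2 18 > SKU-153/T1 16 > SKU-118/T1 15 > SKU-118/T2 12 > SKU-153/T2 6.
SKU-128 T1 at 24: fill all 70 ; 150 left.
SKU-128/T2 (21): +100 ; 50 left.
SKU-141 T1 at 20: only 50 left, fill 50.
Total = 24×70 + 21×100 + 20×50 = 4780.

4780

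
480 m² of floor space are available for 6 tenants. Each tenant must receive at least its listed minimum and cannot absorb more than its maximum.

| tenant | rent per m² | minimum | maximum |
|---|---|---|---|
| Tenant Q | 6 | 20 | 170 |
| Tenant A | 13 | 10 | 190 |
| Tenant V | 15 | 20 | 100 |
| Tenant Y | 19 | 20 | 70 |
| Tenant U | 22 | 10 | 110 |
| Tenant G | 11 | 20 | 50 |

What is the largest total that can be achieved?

7670

Meeting every minimum uses 20+10+20+20+10+20 = 100 m², leaving 380.
Rank by rent per m²: Tenant U 22 > Tenant Y 19 > Tenant V 15 > Tenant A 13 > Tenant G 11 > Tenant Q 6.
Tenant U: +100 to 110 (cap) — 280 left.
Tenant Y takes 50 more to reach its cap of 70 — 230 left.
Tenant V: +80 to 100 (cap) — 150 left.
Only 150 left; Tenant A takes them to reach 160.
Total = 6×20 + 13×160 + 15×100 + 19×70 + 22×110 + 11×20 = 7670.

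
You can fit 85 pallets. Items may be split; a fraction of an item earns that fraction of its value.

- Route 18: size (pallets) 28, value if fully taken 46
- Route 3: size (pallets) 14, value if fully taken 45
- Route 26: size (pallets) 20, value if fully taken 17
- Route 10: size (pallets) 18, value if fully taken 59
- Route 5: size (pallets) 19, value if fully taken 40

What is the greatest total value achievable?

Sort by value density: Route 10 59/18≈3.28, Route 3 45/14≈3.21, Route 5 40/19≈2.11, Route 18 46/28≈1.64, Route 26 17/20≈0.85.
Route 10: take in full, 18 pallets for value 59 → 67 left.
Take all of Route 3 (14 pallets, value 45) → 53 pallets left.
All 19 pallets of Route 5 fit (value 40) → 34 remain.
All 28 pallets of Route 18 fit (value 46) → 6 remain.
6 pallets left: a 6/20 share of Route 26 gives 17×6/20 = 5.1.
Total value = 195.1.

195.1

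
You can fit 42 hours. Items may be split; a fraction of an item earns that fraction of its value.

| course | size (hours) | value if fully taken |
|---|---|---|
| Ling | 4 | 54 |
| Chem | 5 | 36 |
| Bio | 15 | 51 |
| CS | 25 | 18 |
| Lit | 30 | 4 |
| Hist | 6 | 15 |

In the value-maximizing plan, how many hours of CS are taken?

12

Best value per unit of size first: Ling 54/4≈13.5, Chem 36/5≈7.2, Bio 51/15≈3.4, Hist 15/6≈2.5, CS 18/25≈0.72, Lit 4/30≈0.133.
Take all of Ling (4 hours, value 54) ; 38 hours left.
All 5 hours of Chem fit (value 36) ; 33 remain.
Bio: take in full, 15 hours for value 51 ; 18 left.
Hist: take in full, 6 hours for value 15 ; 12 left.
Only 12 hours remain; take 12/25 of CS for value 18×12/25 = 8.64.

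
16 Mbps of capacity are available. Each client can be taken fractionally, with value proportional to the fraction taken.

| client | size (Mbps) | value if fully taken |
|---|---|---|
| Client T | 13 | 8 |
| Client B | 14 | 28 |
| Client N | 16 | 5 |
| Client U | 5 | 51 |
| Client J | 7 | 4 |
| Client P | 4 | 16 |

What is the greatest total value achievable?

81

Best value per unit of size first: Client U 51/5≈10.2, Client P 16/4≈4, Client B 28/14≈2, Client T 8/13≈0.615, Client J 4/7≈0.571, Client N 5/16≈0.312.
Client U: take in full, 5 Mbps for value 51 → 11 left.
All 4 Mbps of Client P fit (value 16) → 7 remain.
Only 7 Mbps remain; take 7/14 of Client B for value 28×7/14 = 14.
Total value = 81.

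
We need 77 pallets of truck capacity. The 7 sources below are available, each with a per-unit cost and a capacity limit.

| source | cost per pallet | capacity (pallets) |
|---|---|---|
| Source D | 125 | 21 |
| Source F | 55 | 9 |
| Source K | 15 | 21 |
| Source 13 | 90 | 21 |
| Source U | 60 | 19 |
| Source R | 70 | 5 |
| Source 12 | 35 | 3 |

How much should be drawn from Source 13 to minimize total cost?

20

Fill from the cheapest source first.
Source K (15): use full 21 ; 56 pallets to go.
Source 12 (35): use full 3 ; 53 pallets to go.
Source F (55): use full 9 ; 44 pallets to go.
Source U (60): use full 19 ; 25 pallets to go.
Source R (70): use full 5 ; 20 pallets to go.
Source 13 at 90: take 20 of its 21 ; requirement met.
Source D: unused.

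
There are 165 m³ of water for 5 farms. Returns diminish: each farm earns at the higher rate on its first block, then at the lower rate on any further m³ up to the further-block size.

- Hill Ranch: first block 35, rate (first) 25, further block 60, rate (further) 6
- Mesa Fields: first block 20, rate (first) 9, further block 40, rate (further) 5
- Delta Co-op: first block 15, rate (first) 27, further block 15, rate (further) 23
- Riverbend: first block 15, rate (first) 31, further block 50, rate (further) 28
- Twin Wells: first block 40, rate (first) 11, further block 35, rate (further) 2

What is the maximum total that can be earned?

Treat each block as its own option and order by rate: Riverbend/first 31 > Riverbend/second 28 > Delta Co-op/first 27 > Hill Ranch/first 25 > Delta Co-op/second 23 > Twin Wells/first 11 > Mesa Fields/first 9 > Hill Ranch/second 6 > Mesa Fields/second 5 > Twin Wells/second 2.
Fill Riverbend first block (15 at 31) → 150 left.
Riverbend second at 28: fill all 50 → 100 left.
Delta Co-op first at 27: fill all 15 → 85 left.
Hill Ranch first at 25: fill all 35 → 50 left.
Fill Delta Co-op second block (15 at 23) → 35 left.
Twin Wells first at 11: only 35 left, fill 35.
Total = 31×15 + 28×50 + 27×15 + 25×35 + 23×15 + 11×35 = 3875.

3875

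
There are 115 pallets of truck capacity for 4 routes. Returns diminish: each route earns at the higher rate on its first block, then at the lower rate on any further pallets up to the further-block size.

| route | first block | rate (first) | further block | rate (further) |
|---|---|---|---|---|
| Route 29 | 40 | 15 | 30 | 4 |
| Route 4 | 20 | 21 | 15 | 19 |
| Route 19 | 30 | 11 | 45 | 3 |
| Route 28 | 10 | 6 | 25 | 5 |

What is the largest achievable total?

Order all 8 blocks by rate: Route 4/first 21 > Route 4/second 19 > Route 29/first 15 > Route 19/first 11 > Route 28/first 6 > Route 28/second 5 > Route 29/second 4 > Route 19/second 3.
Route 4 first at 21: fill all 20 ; 95 left.
Route 4/second (19): +15 ; 80 left.
Route 29 first at 15: fill all 40 ; 40 left.
Route 19 first at 11: fill all 30 ; 10 left.
Fill Route 28 first block (10 at 6) ; 0 left.
Total = 21×20 + 19×15 + 15×40 + 11×30 + 6×10 = 1695.

1695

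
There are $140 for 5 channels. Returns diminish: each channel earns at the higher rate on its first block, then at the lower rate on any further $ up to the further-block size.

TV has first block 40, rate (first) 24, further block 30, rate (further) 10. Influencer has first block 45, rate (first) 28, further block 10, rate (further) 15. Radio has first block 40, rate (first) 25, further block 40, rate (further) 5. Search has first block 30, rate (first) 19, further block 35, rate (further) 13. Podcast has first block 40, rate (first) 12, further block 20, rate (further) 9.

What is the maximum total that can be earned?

Treat each block as its own option and order by rate: Influencer/T1 28 > Radio/T1 25 > TV/T1 24 > Search/T1 19 > Influencer/T2 15 > Search/T2 13 > Podcast/T1 12 > TV/T2 10 > Podcast/T2 9 > Radio/T2 5.
Influencer/T1 (28): +45 ; 95 left.
Radio/T1 (25): +40 ; 55 left.
Fill TV T1 block (40 at 24) ; 15 left.
Search/T1: +15 of 30 at 19; pool empty.
Total = 28×45 + 25×40 + 24×40 + 19×15 = 3505.

3505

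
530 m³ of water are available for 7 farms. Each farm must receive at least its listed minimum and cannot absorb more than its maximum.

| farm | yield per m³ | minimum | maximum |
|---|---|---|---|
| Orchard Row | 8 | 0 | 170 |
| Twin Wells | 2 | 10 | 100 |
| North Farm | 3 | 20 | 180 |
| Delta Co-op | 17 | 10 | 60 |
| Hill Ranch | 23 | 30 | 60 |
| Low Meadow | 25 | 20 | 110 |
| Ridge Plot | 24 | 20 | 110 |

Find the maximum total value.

Meeting every minimum uses 0+10+20+10+30+20+20 = 110 m³, leaving 420.
Order the farms by yield per m³: Low Meadow 25 > Ridge Plot 24 > Hill Ranch 23 > Delta Co-op 17 > Orchard Row 8 > North Farm 3 > Twin Wells 2.
Give Low Meadow 90 more to hit its cap of 110 ; 330 left.
Ridge Plot takes 90 more to reach its cap of 110 ; 240 left.
Hill Ranch: +30 to 60 (cap) ; 210 left.
Delta Co-op takes 50 more to reach its cap of 60 ; 160 left.
Orchard Row has room for 170 more but only 160 remain, so it gets 160.
Total = 8×160 + 2×10 + 3×20 + 17×60 + 23×60 + 25×110 + 24×110 = 9150.

9150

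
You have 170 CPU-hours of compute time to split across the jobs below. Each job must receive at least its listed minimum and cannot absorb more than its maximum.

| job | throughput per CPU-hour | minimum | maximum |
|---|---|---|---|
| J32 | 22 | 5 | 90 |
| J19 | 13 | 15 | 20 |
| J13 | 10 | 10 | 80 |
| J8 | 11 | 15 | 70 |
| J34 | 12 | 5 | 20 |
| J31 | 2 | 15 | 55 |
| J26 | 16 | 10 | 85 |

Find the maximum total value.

Meeting every minimum uses 5+15+10+15+5+15+10 = 75 CPU-hours, leaving 95.
Order the jobs by throughput per CPU-hour: J32 22 > J26 16 > J19 13 > J34 12 > J8 11 > J13 10 > J31 2.
J32 takes 85 more to reach its cap of 90 → 10 left.
J26: +10 (room for 75) → 20. Pool exhausted.
Total = 22×90 + 13×15 + 10×10 + 11×15 + 12×5 + 2×15 + 16×20 = 2850.

2850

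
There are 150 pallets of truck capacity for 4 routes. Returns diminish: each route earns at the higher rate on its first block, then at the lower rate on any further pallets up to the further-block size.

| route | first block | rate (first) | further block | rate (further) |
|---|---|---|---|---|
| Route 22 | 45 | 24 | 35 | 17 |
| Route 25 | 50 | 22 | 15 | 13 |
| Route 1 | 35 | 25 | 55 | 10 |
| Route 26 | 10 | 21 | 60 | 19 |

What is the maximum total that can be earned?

3455

Rank every tier by rate: Route 1/T1 25 > Route 22/T1 24 > Route 25/T1 22 > Route 26/T1 21 > Route 26/T2 19 > Route 22/T2 17 > Route 25/T2 13 > Route 1/T2 10.
Fill Route 1 T1 block (35 at 25) ; 115 left.
Route 22 T1 at 24: fill all 45 ; 70 left.
Fill Route 25 T1 block (50 at 22) ; 20 left.
Route 26/T1 (21): +10 ; 10 left.
Route 26 T2 at 19: only 10 left, fill 10.
Total = 25×35 + 24×45 + 22×50 + 21×10 + 19×10 = 3455.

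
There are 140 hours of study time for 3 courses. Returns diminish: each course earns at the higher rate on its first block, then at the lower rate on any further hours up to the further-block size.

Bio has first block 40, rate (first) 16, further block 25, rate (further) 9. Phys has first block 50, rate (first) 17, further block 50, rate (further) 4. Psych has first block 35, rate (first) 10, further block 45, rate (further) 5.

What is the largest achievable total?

Treat each block as its own option and order by rate: Phys/T1 17 > Bio/T1 16 > Psych/T1 10 > Bio/T2 9 > Psych/T2 5 > Phys/T2 4.
Phys/T1 (17): +50 → 90 left.
Fill Bio T1 block (40 at 16) → 50 left.
Psych/T1 (10): +35 → 15 left.
Bio T2 at 9: only 15 left, fill 15.
Total = 17×50 + 16×40 + 10×35 + 9×15 = 1975.

1975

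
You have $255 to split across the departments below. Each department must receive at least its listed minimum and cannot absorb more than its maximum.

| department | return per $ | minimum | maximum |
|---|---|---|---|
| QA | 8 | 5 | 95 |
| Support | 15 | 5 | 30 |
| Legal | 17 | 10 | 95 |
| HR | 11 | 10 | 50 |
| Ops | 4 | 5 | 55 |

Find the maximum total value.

3235

Meeting every minimum uses 5+5+10+10+5 = 35 $, leaving 220.
Rank by return per $: Legal 17 > Support 15 > HR 11 > QA 8 > Ops 4.
Legal takes 85 more to reach its cap of 95 → 135 left.
Give Support 25 more to hit its cap of 30 → 110 left.
HR: +40 to 50 (cap) → 70 left.
Only 70 left; QA takes them to reach 75.
Total = 8×75 + 15×30 + 17×95 + 11×50 + 4×5 = 3235.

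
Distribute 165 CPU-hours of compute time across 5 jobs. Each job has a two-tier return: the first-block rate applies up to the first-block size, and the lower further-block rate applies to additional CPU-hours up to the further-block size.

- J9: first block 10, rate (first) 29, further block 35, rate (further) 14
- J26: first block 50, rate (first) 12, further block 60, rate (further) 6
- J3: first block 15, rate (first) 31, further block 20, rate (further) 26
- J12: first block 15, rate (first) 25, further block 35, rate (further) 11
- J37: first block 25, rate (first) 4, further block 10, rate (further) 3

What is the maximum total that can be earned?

Rank every tier by rate: J3/tier1 31 > J9/tier1 29 > J3/tier2 26 > J12/tier1 25 > J9/tier2 14 > J26/tier1 12 > J12/tier2 11 > J26/tier2 6 > J37/tier1 4 > J37/tier2 3.
J3/tier1 (31): +15 → 150 left.
J9 tier1 at 29: fill all 10 → 140 left.
J3 tier2 at 26: fill all 20 → 120 left.
J12 tier1 at 25: fill all 15 → 105 left.
J9 tier2 at 14: fill all 35 → 70 left.
Fill J26 tier1 block (50 at 12) → 20 left.
J12 tier2 at 11: only 20 left, fill 20.
Total = 31×15 + 29×10 + 26×20 + 25×15 + 14×35 + 12×50 + 11×20 = 2960.

2960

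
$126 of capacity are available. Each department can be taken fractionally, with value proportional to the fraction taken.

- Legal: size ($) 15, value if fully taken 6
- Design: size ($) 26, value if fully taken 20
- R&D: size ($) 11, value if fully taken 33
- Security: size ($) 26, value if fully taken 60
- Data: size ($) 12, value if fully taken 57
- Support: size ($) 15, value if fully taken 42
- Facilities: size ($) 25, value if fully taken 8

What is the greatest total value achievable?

Sort by value density: Data 57/12≈4.75, R&D 33/11≈3, Support 42/15≈2.8, Security 60/26≈2.31, Design 20/26≈0.769, Legal 6/15≈0.4, Facilities 8/25≈0.32.
All 12 $ of Data fit (value 57) ; 114 remain.
All 11 $ of R&D fit (value 33) ; 103 remain.
Support: take in full, 15 $ for value 42 ; 88 left.
Security: take in full, 26 $ for value 60 ; 62 left.
Take all of Design (26 $, value 20) ; 36 $ left.
All 15 $ of Legal fit (value 6) ; 21 remain.
Fill the last 21 $ with part of Facilities: 21/25 of it earns 6.72.
Total value = 224.72.

224.72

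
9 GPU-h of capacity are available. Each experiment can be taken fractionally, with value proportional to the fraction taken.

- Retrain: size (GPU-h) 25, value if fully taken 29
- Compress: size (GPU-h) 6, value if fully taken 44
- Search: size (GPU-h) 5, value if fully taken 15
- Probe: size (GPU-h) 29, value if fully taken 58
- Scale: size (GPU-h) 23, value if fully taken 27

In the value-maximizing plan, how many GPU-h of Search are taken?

3

Sort by value density: Compress 44/6≈7.33, Search 15/5≈3, Probe 58/29≈2, Scale 27/23≈1.17, Retrain 29/25≈1.16.
Compress: take in full, 6 GPU-h for value 44 ; 3 left.
Fill the last 3 GPU-h with part of Search: 3/5 of it earns 9.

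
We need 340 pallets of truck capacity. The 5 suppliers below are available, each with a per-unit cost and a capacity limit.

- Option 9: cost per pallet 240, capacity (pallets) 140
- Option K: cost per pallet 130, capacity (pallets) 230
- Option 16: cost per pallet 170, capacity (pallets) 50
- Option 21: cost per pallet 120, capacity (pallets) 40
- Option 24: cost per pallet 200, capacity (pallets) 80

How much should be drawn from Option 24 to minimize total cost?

Use suppliers in increasing cost order.
Option 21 (120): use full 40 — 300 pallets to go.
Option K at 130: take all 230 pallets — 70 still needed.
Option 16 at 170: take all 50 pallets — 20 still needed.
Option 24 (200): take the remaining 20 — done.
Option 9: unused.

20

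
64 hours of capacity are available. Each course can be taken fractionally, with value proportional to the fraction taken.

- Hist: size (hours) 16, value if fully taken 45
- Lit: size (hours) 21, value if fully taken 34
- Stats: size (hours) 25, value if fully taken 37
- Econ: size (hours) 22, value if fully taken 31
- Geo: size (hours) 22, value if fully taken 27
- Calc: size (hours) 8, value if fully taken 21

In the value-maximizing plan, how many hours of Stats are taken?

19

Sort by value density: Hist 45/16≈2.81, Calc 21/8≈2.62, Lit 34/21≈1.62, Stats 37/25≈1.48, Econ 31/22≈1.41, Geo 27/22≈1.23.
Hist: take in full, 16 hours for value 45 → 48 left.
Take all of Calc (8 hours, value 21) → 40 hours left.
Lit: take in full, 21 hours for value 34 → 19 left.
Only 19 hours remain; take 19/25 of Stats for value 37×19/25 = 28.12.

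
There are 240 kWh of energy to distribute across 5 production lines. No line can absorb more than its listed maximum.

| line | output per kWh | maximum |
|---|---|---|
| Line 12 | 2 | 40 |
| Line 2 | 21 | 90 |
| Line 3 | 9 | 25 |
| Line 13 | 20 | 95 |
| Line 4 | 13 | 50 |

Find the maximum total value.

4485

Rank by output per kWh: Line 2 21 > Line 13 20 > Line 4 13 > Line 3 9 > Line 12 2.
Line 2: +90 to 90 (cap) — 150 left.
Give Line 13 95 to hit its cap of 95 — 55 left.
Line 4: +50 to 50 (cap) — 5 left.
Line 3 has room for 25 but only 5 remain, so it gets 5.
Total = 21×90 + 9×5 + 20×95 + 13×50 = 4485.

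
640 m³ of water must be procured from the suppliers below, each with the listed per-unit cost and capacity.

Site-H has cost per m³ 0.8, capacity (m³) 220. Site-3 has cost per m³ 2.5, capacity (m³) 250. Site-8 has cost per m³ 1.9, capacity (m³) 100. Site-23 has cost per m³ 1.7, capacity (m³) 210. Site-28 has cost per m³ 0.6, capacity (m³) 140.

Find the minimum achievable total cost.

750

Fill from the cheapest supplier first.
Site-28 (0.6): use full 140 — 500 m³ to go.
Site-H at 0.8: take all 220 m³ — 280 still needed.
Site-23 (1.7): use full 210 — 70 m³ to go.
Take 70 from Site-8 at 1.9 to finish.
Site-3: unused.
Cost = 140×0.6 + 220×0.8 + 210×1.7 + 70×1.9 = 750.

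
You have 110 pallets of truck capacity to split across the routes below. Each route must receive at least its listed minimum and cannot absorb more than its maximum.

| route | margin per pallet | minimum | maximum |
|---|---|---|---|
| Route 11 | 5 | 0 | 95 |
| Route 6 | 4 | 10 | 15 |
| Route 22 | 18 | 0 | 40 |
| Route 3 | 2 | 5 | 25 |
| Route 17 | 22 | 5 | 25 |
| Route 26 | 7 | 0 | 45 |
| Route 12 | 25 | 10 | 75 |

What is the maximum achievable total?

Meeting every minimum uses 0+10+0+5+5+0+10 = 30 pallets, leaving 80.
Highest margin per pallet first: Route 12 25 > Route 17 22 > Route 22 18 > Route 26 7 > Route 11 5 > Route 6 4 > Route 3 2.
Route 12 takes 65 more to reach its cap of 75 → 15 left.
Route 17: +15 (room for 20) → 20. Pool exhausted.
Total = 4×10 + 2×5 + 22×20 + 25×75 = 2365.

2365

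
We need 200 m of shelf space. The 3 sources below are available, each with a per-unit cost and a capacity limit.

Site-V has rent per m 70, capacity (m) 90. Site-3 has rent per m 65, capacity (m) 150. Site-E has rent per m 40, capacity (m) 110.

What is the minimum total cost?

10250

Cheapest first:
Take 110 from Site-E at 40 ; need 90 more.
Site-3 (65): take the remaining 90 ; done.
Site-V: unused.
Cost = 110×40 + 90×65 = 10250.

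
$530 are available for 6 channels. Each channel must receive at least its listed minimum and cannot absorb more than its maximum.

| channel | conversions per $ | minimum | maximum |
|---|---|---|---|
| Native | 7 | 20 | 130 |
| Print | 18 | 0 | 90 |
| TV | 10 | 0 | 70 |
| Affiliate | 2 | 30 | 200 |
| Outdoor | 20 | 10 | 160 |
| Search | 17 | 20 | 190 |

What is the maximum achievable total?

Meeting every minimum uses 20+0+0+30+10+20 = 80 $, leaving 450.
Rank by conversions per $: Outdoor 20 > Print 18 > Search 17 > TV 10 > Native 7 > Affiliate 2.
Outdoor: +150 to 160 (cap) ; 300 left.
Print takes 90 more to reach its cap of 90 ; 210 left.
Search takes 170 more to reach its cap of 190 ; 40 left.
TV has room for 70 more but only 40 remain, so it gets 40.
Total = 7×20 + 18×90 + 10×40 + 2×30 + 20×160 + 17×190 = 8650.

8650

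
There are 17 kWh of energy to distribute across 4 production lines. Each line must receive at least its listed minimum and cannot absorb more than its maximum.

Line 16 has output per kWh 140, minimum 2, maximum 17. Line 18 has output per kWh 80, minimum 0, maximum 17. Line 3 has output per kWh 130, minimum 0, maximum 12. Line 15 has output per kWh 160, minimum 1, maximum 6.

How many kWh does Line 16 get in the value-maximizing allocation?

11

Meeting every minimum uses 2+0+0+1 = 3 kWh, leaving 14.
Order the production lines by output per kWh: Line 15 160 > Line 16 140 > Line 3 130 > Line 18 80.
Line 15: +5 to 6 (cap) → 9 left.
Line 16: +9 (room for 15) → 11. Pool exhausted.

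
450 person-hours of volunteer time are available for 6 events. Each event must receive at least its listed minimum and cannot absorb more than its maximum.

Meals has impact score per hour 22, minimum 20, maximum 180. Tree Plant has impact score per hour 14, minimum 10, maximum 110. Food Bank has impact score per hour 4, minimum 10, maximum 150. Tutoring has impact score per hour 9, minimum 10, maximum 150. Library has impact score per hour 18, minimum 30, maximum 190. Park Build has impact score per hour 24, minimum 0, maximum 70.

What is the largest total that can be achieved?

Meeting every minimum uses 20+10+10+10+30+0 = 80 person-hours, leaving 370.
Highest impact score per hour first: Park Build 24 > Meals 22 > Library 18 > Tree Plant 14 > Tutoring 9 > Food Bank 4.
Park Build takes 70 more to reach its cap of 70 — 300 left.
Meals takes 160 more to reach its cap of 180 — 140 left.
Only 140 left; Library takes them to reach 170.
Total = 22×180 + 14×10 + 4×10 + 9×10 + 18×170 + 24×70 = 8970.

8970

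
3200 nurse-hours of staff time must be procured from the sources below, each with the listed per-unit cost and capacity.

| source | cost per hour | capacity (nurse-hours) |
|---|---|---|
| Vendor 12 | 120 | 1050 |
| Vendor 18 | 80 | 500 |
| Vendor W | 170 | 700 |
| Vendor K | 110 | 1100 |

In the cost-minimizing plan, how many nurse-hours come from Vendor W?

550

Use sources in increasing cost order.
Take 500 from Vendor 18 at 80 → need 2700 more.
Take 1100 from Vendor K at 110 → need 1600 more.
Take 1050 from Vendor 12 at 120 → need 550 more.
Vendor W at 170: take 550 of its 700 → requirement met.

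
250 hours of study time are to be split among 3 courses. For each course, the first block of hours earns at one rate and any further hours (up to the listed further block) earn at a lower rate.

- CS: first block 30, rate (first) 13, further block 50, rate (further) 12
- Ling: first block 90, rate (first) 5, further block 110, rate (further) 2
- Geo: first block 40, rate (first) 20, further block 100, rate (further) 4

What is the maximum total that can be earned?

2400

Rank every tier by rate: Geo/first 20 > CS/first 13 > CS/second 12 > Ling/first 5 > Geo/second 4 > Ling/second 2.
Fill Geo first block (40 at 20) — 210 left.
CS/first (13): +30 — 180 left.
Fill CS second block (50 at 12) — 130 left.
Fill Ling first block (90 at 5) — 40 left.
40 remain; put them into Geo second at 4.
Total = 20×40 + 13×30 + 12×50 + 5×90 + 4×40 = 2400.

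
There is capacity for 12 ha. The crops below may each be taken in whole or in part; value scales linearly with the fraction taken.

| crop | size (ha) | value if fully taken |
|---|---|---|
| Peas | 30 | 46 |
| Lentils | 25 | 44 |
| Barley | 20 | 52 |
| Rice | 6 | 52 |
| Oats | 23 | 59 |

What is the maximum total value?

Best value per unit of size first: Rice 52/6≈8.67, Barley 52/20≈2.6, Oats 59/23≈2.57, Lentils 44/25≈1.76, Peas 46/30≈1.53.
Rice: take in full, 6 ha for value 52 → 6 left.
Only 6 ha remain; take 6/20 of Barley for value 52×6/20 = 15.6.
Total value = 67.6.

67.6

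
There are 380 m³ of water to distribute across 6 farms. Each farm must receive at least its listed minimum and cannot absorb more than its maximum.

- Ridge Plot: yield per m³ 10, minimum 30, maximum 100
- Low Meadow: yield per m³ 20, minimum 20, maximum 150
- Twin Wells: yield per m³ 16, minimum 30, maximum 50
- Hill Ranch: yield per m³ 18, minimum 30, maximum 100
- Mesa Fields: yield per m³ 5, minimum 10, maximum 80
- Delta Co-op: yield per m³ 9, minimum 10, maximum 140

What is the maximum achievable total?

6340

Meeting every minimum uses 30+20+30+30+10+10 = 130 m³, leaving 250.
Order the farms by yield per m³: Low Meadow 20 > Hill Ranch 18 > Twin Wells 16 > Ridge Plot 10 > Delta Co-op 9 > Mesa Fields 5.
Low Meadow: +130 to 150 (cap) → 120 left.
Give Hill Ranch 70 more to hit its cap of 100 → 50 left.
Twin Wells: +20 to 50 (cap) → 30 left.
Ridge Plot has room for 70 more but only 30 remain, so it gets 60.
Total = 10×60 + 20×150 + 16×50 + 18×100 + 5×10 + 9×10 = 6340.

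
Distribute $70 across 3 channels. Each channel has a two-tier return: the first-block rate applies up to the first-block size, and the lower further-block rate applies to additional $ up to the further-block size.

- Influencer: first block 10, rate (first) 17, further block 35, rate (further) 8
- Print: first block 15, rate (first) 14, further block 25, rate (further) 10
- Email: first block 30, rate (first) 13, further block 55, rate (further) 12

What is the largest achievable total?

950

Treat each block as its own option and order by rate: Influencer/first 17 > Print/first 14 > Email/first 13 > Email/second 12 > Print/second 10 > Influencer/second 8.
Fill Influencer first block (10 at 17) — 60 left.
Print first at 14: fill all 15 — 45 left.
Email first at 13: fill all 30 — 15 left.
15 remain; put them into Email second at 12.
Total = 17×10 + 14×15 + 13×30 + 12×15 = 950.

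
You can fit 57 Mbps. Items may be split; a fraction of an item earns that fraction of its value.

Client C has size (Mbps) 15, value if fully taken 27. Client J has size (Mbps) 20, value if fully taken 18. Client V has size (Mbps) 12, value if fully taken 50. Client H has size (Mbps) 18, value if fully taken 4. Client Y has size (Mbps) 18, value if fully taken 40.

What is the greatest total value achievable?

Rank by value-to-size ratio: Client V 50/12≈4.17, Client Y 40/18≈2.22, Client C 27/15≈1.8, Client J 18/20≈0.9, Client H 4/18≈0.222.
All 12 Mbps of Client V fit (value 50) ; 45 remain.
Client Y: take in full, 18 Mbps for value 40 ; 27 left.
Client C: take in full, 15 Mbps for value 27 ; 12 left.
Fill the last 12 Mbps with part of Client J: 12/20 of it earns 10.8.
Total value = 127.8.

127.8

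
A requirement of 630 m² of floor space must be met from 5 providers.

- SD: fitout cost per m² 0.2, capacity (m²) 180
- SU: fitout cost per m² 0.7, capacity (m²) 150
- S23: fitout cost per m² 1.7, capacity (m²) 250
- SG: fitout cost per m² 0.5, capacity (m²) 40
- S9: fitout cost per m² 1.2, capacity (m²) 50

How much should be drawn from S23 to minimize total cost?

Fill from the cheapest provider first.
SD (0.2): use full 180 → 450 m² to go.
SG at 0.5: take all 40 m² → 410 still needed.
SU at 0.7: take all 150 m² → 260 still needed.
Take 50 from S9 at 1.2 → need 210 more.
S23 at 1.7: take 210 of its 250 → requirement met.

210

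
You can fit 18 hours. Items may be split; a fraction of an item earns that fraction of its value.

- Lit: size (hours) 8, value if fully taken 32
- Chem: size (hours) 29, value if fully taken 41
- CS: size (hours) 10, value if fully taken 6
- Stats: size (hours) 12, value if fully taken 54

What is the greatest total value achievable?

78

Rank by value-to-size ratio: Stats 54/12≈4.5, Lit 32/8≈4, Chem 41/29≈1.41, CS 6/10≈0.6.
All 12 hours of Stats fit (value 54) — 6 remain.
Only 6 hours remain; take 6/8 of Lit for value 32×6/8 = 24.
Total value = 78.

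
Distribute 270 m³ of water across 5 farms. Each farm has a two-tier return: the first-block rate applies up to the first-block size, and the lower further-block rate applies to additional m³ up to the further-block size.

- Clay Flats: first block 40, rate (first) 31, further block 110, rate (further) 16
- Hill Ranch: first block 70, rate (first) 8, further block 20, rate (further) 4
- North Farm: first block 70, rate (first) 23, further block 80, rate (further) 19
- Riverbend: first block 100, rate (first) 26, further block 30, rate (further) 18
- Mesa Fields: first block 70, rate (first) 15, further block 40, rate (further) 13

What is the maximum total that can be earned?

Rank every tier by rate: Clay Flats/tier1 31 > Riverbend/tier1 26 > North Farm/tier1 23 > North Farm/tier2 19 > Riverbend/tier2 18 > Clay Flats/tier2 16 > Mesa Fields/tier1 15 > Mesa Fields/tier2 13 > Hill Ranch/tier1 8 > Hill Ranch/tier2 4.
Fill Clay Flats tier1 block (40 at 31) ; 230 left.
Riverbend tier1 at 26: fill all 100 ; 130 left.
North Farm/tier1 (23): +70 ; 60 left.
North Farm tier2 at 19: only 60 left, fill 60.
Total = 31×40 + 26×100 + 23×70 + 19×60 = 6590.

6590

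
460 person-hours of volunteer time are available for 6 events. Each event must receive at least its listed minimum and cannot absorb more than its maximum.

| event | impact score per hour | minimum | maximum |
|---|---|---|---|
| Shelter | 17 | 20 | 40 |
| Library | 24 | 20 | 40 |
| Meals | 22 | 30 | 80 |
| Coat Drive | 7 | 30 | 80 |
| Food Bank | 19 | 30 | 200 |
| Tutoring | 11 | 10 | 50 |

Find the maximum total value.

8100

Meeting every minimum uses 20+20+30+30+30+10 = 140 person-hours, leaving 320.
Rank by impact score per hour: Library 24 > Meals 22 > Food Bank 19 > Shelter 17 > Tutoring 11 > Coat Drive 7.
Give Library 20 more to hit its cap of 40 → 300 left.
Meals takes 50 more to reach its cap of 80 → 250 left.
Give Food Bank 170 more to hit its cap of 200 → 80 left.
Shelter: +20 to 40 (cap) → 60 left.
Give Tutoring 40 more to hit its cap of 50 → 20 left.
Coat Drive: +20 (room for 50) → 50. Pool exhausted.
Total = 17×40 + 24×40 + 22×80 + 7×50 + 19×200 + 11×50 = 8100.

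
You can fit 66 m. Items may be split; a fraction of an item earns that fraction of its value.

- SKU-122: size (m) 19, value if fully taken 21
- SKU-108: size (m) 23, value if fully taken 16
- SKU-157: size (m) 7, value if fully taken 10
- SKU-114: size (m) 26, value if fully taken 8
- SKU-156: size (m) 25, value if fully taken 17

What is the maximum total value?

58.56

Best value per unit of size first: SKU-157 10/7≈1.43, SKU-122 21/19≈1.11, SKU-108 16/23≈0.696, SKU-156 17/25≈0.68, SKU-114 8/26≈0.308.
Take all of SKU-157 (7 m, value 10) — 59 m left.
Take all of SKU-122 (19 m, value 21) — 40 m left.
SKU-108: take in full, 23 m for value 16 — 17 left.
Only 17 m remain; take 17/25 of SKU-156 for value 17×17/25 = 11.56.
Total value = 58.56.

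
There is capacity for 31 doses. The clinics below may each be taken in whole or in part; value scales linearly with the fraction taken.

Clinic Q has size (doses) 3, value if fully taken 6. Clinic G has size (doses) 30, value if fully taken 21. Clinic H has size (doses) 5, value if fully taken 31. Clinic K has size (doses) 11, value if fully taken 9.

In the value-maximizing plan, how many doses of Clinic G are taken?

12

Rank by value-to-size ratio: Clinic H 31/5≈6.2, Clinic Q 6/3≈2, Clinic K 9/11≈0.818, Clinic G 21/30≈0.7.
All 5 doses of Clinic H fit (value 31) — 26 remain.
Clinic Q: take in full, 3 doses for value 6 — 23 left.
Clinic K: take in full, 11 doses for value 9 — 12 left.
Fill the last 12 doses with part of Clinic G: 12/30 of it earns 8.4.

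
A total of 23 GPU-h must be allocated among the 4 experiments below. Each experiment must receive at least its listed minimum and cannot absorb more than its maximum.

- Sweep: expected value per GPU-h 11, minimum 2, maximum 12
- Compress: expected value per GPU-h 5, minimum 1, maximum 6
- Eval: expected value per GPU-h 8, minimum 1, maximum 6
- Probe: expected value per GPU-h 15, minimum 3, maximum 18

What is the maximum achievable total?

316

Meeting every minimum uses 2+1+1+3 = 7 GPU-h, leaving 16.
Rank by expected value per GPU-h: Probe 15 > Sweep 11 > Eval 8 > Compress 5.
Give Probe 15 more to hit its cap of 18 → 1 left.
Sweep: +1 (room for 10) → 3. Pool exhausted.
Total = 11×3 + 5×1 + 8×1 + 15×18 = 316.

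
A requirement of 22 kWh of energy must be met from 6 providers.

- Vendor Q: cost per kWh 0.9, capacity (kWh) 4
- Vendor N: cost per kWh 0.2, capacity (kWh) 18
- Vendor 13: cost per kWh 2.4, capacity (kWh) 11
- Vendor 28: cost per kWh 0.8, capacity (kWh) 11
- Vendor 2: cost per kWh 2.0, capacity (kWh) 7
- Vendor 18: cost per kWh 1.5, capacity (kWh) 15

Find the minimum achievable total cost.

6.8

Cheapest first:
Vendor N (0.2): use full 18 → 4 kWh to go.
Vendor 28 (0.8): take the remaining 4 → done.
Vendor Q, Vendor 18, Vendor 2, Vendor 13: unused.
Cost = 18×0.2 + 4×0.8 = 6.8.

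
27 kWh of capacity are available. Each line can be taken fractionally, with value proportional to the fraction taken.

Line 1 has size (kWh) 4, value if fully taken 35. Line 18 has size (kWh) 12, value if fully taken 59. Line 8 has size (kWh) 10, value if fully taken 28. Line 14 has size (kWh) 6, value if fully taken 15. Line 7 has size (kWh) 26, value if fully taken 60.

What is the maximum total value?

Best value per unit of size first: Line 1 35/4≈8.75, Line 18 59/12≈4.92, Line 8 28/10≈2.8, Line 14 15/6≈2.5, Line 7 60/26≈2.31.
Take all of Line 1 (4 kWh, value 35) → 23 kWh left.
Take all of Line 18 (12 kWh, value 59) → 11 kWh left.
All 10 kWh of Line 8 fit (value 28) → 1 remain.
Only 1 kWh remain; take 1/6 of Line 14 for value 15×1/6 = 2.5.
Total value = 124.5.

124.5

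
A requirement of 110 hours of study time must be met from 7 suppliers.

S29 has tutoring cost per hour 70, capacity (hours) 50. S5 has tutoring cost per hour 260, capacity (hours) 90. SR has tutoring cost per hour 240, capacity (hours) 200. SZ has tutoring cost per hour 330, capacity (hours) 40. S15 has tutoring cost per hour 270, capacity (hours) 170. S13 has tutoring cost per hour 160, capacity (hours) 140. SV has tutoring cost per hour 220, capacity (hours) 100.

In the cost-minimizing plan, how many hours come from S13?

Fill from the cheapest supplier first.
S29 at 70: take all 50 hours ; 60 still needed.
S13 (160): take the remaining 60 ; done.
SV, SR, S5, S15, SZ: unused.

60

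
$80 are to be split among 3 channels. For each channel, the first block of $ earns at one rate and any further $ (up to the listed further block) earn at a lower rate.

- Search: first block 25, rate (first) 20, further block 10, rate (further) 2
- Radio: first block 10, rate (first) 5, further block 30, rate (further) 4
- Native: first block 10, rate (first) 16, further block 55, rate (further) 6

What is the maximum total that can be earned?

930

Order all 6 blocks by rate: Search/tier1 20 > Native/tier1 16 > Native/tier2 6 > Radio/tier1 5 > Radio/tier2 4 > Search/tier2 2.
Fill Search tier1 block (25 at 20) — 55 left.
Native/tier1 (16): +10 — 45 left.
Native/tier2: +45 of 55 at 6; pool empty.
Total = 20×25 + 16×10 + 6×45 = 930.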